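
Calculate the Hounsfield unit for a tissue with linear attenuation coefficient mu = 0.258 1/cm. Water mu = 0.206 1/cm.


HU = ((mu_tissue - mu_water) / mu_water) * 1000
HU = ((0.258 - 0.206) / 0.206) * 1000
HU = 252.4


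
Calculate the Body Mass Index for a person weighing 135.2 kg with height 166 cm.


BMI = weight / height^2
height = 166 cm = 1.66 m
BMI = 135.2 / 1.66^2
BMI = 49.06 kg/m^2


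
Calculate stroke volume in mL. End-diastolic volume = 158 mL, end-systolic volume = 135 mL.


SV = EDV - ESV
SV = 158 - 135
SV = 23 mL


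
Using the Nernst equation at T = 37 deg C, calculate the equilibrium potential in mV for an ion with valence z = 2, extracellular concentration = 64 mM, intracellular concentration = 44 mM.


E = (RT/(zF)) * ln(C_out/C_in)
T = 37 + 273.15 = 310.15 K
E = (8.314 * 310.15 / (2 * 96485)) * ln(64/44)
E = 5.007 mV


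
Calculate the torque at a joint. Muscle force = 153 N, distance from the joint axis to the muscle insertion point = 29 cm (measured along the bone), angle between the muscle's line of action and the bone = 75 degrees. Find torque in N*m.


Torque = F * d * sin(theta)   (moment arm = d*sin(theta))
d = 29 cm = 0.29 m
Torque = 153 * 0.29 * sin(75)
Torque = 42.86 N*m


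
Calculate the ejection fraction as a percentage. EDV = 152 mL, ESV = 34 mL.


SV = EDV - ESV = 152 - 34 = 118 mL
EF = SV/EDV * 100 = 118/152 * 100
EF = 77.63%


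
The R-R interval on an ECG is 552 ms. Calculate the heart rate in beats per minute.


HR = 60 / RR_interval(s)
RR = 552 ms = 0.552 s
HR = 60 / 0.552 = 108.7 bpm


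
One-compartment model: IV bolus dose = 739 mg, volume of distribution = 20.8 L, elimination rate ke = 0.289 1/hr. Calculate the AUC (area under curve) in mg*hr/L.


C0 = Dose/Vd = 739/20.8 = 35.5288 mg/L
AUC = C0/ke = 35.5288/0.289
AUC = 122.9 mg*hr/L


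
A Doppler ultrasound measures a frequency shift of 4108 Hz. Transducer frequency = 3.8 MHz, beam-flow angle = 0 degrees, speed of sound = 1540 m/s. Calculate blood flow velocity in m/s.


v = fd * c / (2 * f0 * cos(theta))
v = 4108 * 1540 / (2 * 3.8000e+06 * cos(0))
v = 0.8324 m/s


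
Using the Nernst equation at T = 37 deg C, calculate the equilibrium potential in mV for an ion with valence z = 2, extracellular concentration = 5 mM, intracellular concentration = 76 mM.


E = (RT/(zF)) * ln(C_out/C_in)
T = 37 + 273.15 = 310.15 K
E = (8.314 * 310.15 / (2 * 96485)) * ln(5/76)
E = -36.36 mV


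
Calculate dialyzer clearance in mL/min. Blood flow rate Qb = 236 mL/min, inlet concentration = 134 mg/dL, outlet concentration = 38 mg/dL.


K = Qb * (Cb_in - Cb_out) / Cb_in
K = 236 * (134 - 38) / 134
K = 169.1 mL/min


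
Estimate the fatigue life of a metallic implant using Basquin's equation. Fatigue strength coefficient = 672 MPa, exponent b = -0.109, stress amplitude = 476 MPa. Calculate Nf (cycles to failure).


sigma_a = sigma_f' * (2Nf)^b
2Nf = (sigma_a/sigma_f')^(1/b)
2Nf = (476/672)^(1/-0.109)
2Nf = 23.657358
Nf = 11.83


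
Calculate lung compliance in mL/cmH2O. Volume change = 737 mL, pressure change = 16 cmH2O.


C = dV / dP
C = 737 / 16
C = 46.06 mL/cmH2O


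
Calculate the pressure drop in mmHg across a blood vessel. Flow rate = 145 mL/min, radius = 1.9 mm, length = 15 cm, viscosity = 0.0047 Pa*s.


dP = 8*mu*L*Q / (pi*r^4)
Q = 145 mL/min = 2.41667e-06 m^3/s
dP = 332.914 Pa = 332.914 / 133.322 mmHg = 2.497 mmHg


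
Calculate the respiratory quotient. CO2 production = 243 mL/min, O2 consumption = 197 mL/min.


RQ = VCO2 / VO2
RQ = 243 / 197
RQ = 1.234


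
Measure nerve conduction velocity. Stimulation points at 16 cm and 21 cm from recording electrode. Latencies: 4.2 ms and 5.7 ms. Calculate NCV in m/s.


Distance = (21 - 16) / 100 = 0.05 m
dt = (5.7 - 4.2) / 1000 = 0.0015 s
NCV = dist / dt = 33.33 m/s


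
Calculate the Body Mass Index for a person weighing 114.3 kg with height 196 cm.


BMI = weight / height^2
height = 196 cm = 1.96 m
BMI = 114.3 / 1.96^2
BMI = 29.75 kg/m^2


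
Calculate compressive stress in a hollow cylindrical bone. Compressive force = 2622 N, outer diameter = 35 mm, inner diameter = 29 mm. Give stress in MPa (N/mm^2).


A = pi*(r_o^2 - r_i^2)
r_o = 17.5 mm, r_i = 14.5 mm
A = 301.593 mm^2
sigma = F/A = 2622 / 301.593
sigma = 8.694 MPa


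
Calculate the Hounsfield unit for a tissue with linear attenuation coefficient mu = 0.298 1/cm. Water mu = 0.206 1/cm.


HU = ((mu_tissue - mu_water) / mu_water) * 1000
HU = ((0.298 - 0.206) / 0.206) * 1000
HU = 446.6


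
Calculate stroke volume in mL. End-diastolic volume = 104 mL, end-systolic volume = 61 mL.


SV = EDV - ESV
SV = 104 - 61
SV = 43 mL


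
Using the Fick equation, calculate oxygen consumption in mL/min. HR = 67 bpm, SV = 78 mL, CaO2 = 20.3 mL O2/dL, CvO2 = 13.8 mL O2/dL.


CO = HR*SV = 67*78/1000 = 5.226 L/min
a-v O2 diff = 20.3 - 13.8 = 6.5 mL/dL
VO2 = CO * (CaO2-CvO2) * 10 dL/L
VO2 = 5.226 * 6.5 * 10
VO2 = 339.7 mL/min


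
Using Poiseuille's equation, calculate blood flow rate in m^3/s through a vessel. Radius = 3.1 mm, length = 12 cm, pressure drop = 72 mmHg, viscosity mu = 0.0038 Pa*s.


Q = pi*r^4*dP / (8*mu*L)
r = 0.0031 m, L = 0.12 m
dP = 72 mmHg = 9599.184 Pa
Q = 7.6344e-04 m^3/s


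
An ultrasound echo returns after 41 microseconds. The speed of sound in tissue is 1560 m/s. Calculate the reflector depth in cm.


depth = c * t / 2
t = 41 us = 4.1000e-05 s
depth = 1560 * 4.1000e-05 / 2
depth = 0.03198 m = 3.198 cm


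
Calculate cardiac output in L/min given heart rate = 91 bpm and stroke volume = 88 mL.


CO = HR * SV
CO = 91 * 88 / 1000
CO = 8.008 L/min


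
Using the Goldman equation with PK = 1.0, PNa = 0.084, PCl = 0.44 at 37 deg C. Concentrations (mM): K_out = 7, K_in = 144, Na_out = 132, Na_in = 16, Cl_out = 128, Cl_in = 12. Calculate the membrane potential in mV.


Vm = (RT/F)*ln((PK*Ko + PNa*Nao + PCl*Cli)/(PK*Ki + PNa*Nai + PCl*Clo))
Numer = 23.368, Denom = 201.664
Vm = -57.6 mV


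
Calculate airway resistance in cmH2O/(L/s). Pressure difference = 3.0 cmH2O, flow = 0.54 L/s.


R = dP / flow
R = 3.0 / 0.54
R = 5.556 cmH2O/(L/s)


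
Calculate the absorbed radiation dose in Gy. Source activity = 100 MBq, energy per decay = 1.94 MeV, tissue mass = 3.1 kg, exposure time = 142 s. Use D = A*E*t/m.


A = 100 MBq = 1.0000e+08 Bq
E = 1.94 MeV = 3.10788e-13 J
D = A*E*t/m = 1.0000e+08*3.10788e-13*142/3.1
D = 0.001424 Gy


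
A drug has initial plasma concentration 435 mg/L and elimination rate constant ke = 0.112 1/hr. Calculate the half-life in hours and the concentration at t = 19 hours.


t_half = ln(2) / ke = 0.693147 / 0.112 = 6.189 hr
C(t) = C0 * exp(-ke*t) = 435 * exp(-0.112*19)
C(19) = 51.8 mg/L


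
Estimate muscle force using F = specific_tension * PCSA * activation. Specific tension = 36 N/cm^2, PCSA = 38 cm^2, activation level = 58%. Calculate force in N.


F = sigma * PCSA * activation
F = 36 * 38 * 0.58
F = 793.4 N


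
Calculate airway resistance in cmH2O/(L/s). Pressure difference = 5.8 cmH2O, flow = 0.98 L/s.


R = dP / flow
R = 5.8 / 0.98
R = 5.918 cmH2O/(L/s)


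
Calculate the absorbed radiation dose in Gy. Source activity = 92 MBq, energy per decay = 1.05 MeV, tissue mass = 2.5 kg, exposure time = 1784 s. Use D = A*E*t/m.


A = 92 MBq = 9.2000e+07 Bq
E = 1.05 MeV = 1.6821e-13 J
D = A*E*t/m = 9.2000e+07*1.6821e-13*1784/2.5
D = 0.01104 Gy


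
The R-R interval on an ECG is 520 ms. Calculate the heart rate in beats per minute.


HR = 60 / RR_interval(s)
RR = 520 ms = 0.52 s
HR = 60 / 0.52 = 115.4 bpm


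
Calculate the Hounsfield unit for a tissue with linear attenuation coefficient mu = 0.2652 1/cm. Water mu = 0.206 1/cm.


HU = ((mu_tissue - mu_water) / mu_water) * 1000
HU = ((0.2652 - 0.206) / 0.206) * 1000
HU = 287.4


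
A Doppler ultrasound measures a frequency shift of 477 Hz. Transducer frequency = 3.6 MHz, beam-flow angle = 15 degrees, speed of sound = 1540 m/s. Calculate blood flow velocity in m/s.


v = fd * c / (2 * f0 * cos(theta))
v = 477 * 1540 / (2 * 3.6000e+06 * cos(15))
v = 0.1056 m/s


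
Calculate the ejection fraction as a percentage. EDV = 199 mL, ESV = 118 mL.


SV = EDV - ESV = 199 - 118 = 81 mL
EF = SV/EDV * 100 = 81/199 * 100
EF = 40.7%


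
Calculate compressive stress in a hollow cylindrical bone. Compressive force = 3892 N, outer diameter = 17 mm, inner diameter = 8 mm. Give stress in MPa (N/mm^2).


A = pi*(r_o^2 - r_i^2)
r_o = 8.5 mm, r_i = 4 mm
A = 176.715 mm^2
sigma = F/A = 3892 / 176.715
sigma = 22.02 MPa


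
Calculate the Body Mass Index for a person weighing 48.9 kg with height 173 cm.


BMI = weight / height^2
height = 173 cm = 1.73 m
BMI = 48.9 / 1.73^2
BMI = 16.34 kg/m^2


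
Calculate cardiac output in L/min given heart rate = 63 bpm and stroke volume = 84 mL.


CO = HR * SV
CO = 63 * 84 / 1000
CO = 5.292 L/min


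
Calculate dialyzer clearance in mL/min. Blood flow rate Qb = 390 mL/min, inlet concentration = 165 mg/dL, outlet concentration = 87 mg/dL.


K = Qb * (Cb_in - Cb_out) / Cb_in
K = 390 * (165 - 87) / 165
K = 184.4 mL/min


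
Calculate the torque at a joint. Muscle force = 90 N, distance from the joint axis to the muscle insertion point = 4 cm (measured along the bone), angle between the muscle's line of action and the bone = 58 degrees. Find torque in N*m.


Torque = F * d * sin(theta)   (moment arm = d*sin(theta))
d = 4 cm = 0.04 m
Torque = 90 * 0.04 * sin(58)
Torque = 3.053 N*m


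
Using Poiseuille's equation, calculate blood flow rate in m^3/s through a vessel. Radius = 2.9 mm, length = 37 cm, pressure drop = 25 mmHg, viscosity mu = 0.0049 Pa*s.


Q = pi*r^4*dP / (8*mu*L)
r = 0.0029 m, L = 0.37 m
dP = 25 mmHg = 3333.05 Pa
Q = 5.1062e-05 m^3/s


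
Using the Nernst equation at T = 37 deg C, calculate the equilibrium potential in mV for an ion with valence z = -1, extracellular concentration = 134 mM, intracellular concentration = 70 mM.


E = (RT/(zF)) * ln(C_out/C_in)
T = 37 + 273.15 = 310.15 K
E = (8.314 * 310.15 / (-1 * 96485)) * ln(134/70)
E = -17.35 mV


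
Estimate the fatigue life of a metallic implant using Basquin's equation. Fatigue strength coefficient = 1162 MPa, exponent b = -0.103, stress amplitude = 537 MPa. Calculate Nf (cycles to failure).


sigma_a = sigma_f' * (2Nf)^b
2Nf = (sigma_a/sigma_f')^(1/b)
2Nf = (537/1162)^(1/-0.103)
2Nf = 1797.538
Nf = 898.8


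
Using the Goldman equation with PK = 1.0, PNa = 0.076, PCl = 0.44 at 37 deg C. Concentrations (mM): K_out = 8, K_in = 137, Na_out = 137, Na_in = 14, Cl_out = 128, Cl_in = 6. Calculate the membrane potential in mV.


Vm = (RT/F)*ln((PK*Ko + PNa*Nao + PCl*Cli)/(PK*Ki + PNa*Nai + PCl*Clo))
Numer = 21.052, Denom = 194.384
Vm = -59.41 mV


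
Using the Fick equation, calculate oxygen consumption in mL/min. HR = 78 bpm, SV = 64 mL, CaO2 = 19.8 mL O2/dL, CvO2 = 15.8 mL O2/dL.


CO = HR*SV = 78*64/1000 = 4.992 L/min
a-v O2 diff = 19.8 - 15.8 = 4 mL/dL
VO2 = CO * (CaO2-CvO2) * 10 dL/L
VO2 = 4.992 * 4 * 10
VO2 = 199.7 mL/min


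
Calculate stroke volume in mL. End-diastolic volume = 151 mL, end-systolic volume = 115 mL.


SV = EDV - ESV
SV = 151 - 115
SV = 36 mL


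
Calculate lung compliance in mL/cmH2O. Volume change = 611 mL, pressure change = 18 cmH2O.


C = dV / dP
C = 611 / 18
C = 33.94 mL/cmH2O


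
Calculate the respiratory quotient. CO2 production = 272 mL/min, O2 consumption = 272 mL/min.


RQ = VCO2 / VO2
RQ = 272 / 272
RQ = 1


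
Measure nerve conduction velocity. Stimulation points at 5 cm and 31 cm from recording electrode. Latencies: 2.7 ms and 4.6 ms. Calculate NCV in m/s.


Distance = (31 - 5) / 100 = 0.26 m
dt = (4.6 - 2.7) / 1000 = 0.0019 s
NCV = dist / dt = 136.8 m/s


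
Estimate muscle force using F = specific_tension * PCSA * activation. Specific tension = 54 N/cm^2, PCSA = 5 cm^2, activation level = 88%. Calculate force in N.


F = sigma * PCSA * activation
F = 54 * 5 * 0.88
F = 237.6 N


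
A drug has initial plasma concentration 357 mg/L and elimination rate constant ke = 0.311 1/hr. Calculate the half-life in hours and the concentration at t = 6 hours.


t_half = ln(2) / ke = 0.693147 / 0.311 = 2.229 hr
C(t) = C0 * exp(-ke*t) = 357 * exp(-0.311*6)
C(6) = 55.24 mg/L


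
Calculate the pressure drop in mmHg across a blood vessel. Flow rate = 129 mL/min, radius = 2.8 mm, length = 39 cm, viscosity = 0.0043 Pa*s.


dP = 8*mu*L*Q / (pi*r^4)
Q = 129 mL/min = 2.15e-06 m^3/s
dP = 149.376 Pa = 149.376 / 133.322 mmHg = 1.12 mmHg


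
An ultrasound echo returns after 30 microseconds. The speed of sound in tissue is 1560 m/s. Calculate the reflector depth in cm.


depth = c * t / 2
t = 30 us = 3.0000e-05 s
depth = 1560 * 3.0000e-05 / 2
depth = 0.0234 m = 2.34 cm


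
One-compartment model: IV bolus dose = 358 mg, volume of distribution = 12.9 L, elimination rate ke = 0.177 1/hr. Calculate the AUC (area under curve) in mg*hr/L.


C0 = Dose/Vd = 358/12.9 = 27.7519 mg/L
AUC = C0/ke = 27.7519/0.177
AUC = 156.8 mg*hr/L


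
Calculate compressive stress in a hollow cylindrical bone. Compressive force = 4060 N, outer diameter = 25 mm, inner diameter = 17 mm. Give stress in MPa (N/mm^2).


A = pi*(r_o^2 - r_i^2)
r_o = 12.5 mm, r_i = 8.5 mm
A = 263.894 mm^2
sigma = F/A = 4060 / 263.894
sigma = 15.38 MPa


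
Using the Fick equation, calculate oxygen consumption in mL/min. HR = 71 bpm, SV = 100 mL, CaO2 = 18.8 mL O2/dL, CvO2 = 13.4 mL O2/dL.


CO = HR*SV = 71*100/1000 = 7.1 L/min
a-v O2 diff = 18.8 - 13.4 = 5.4 mL/dL
VO2 = CO * (CaO2-CvO2) * 10 dL/L
VO2 = 7.1 * 5.4 * 10
VO2 = 383.4 mL/min


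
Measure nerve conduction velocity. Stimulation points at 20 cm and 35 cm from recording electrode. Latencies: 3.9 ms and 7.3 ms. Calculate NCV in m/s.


Distance = (35 - 20) / 100 = 0.15 m
dt = (7.3 - 3.9) / 1000 = 0.0034 s
NCV = dist / dt = 44.12 m/s


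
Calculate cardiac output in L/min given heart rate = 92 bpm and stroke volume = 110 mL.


CO = HR * SV
CO = 92 * 110 / 1000
CO = 10.12 L/min


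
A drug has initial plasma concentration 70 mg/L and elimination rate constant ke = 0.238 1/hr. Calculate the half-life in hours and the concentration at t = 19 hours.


t_half = ln(2) / ke = 0.693147 / 0.238 = 2.912 hr
C(t) = C0 * exp(-ke*t) = 70 * exp(-0.238*19)
C(19) = 0.7607 mg/L


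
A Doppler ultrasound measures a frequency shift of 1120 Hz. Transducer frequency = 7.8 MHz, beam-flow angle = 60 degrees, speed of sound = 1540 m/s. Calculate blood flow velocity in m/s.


v = fd * c / (2 * f0 * cos(theta))
v = 1120 * 1540 / (2 * 7.8000e+06 * cos(60))
v = 0.2211 m/s


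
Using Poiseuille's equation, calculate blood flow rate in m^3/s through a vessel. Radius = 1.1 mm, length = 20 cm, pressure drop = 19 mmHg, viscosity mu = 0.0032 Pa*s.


Q = pi*r^4*dP / (8*mu*L)
r = 0.0011 m, L = 0.2 m
dP = 19 mmHg = 2533.118 Pa
Q = 2.2757e-06 m^3/s


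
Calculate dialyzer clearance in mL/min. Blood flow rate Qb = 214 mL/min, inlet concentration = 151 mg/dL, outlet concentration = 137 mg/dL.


K = Qb * (Cb_in - Cb_out) / Cb_in
K = 214 * (151 - 137) / 151
K = 19.84 mL/min


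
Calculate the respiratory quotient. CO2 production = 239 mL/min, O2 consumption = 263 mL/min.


RQ = VCO2 / VO2
RQ = 239 / 263
RQ = 0.9087


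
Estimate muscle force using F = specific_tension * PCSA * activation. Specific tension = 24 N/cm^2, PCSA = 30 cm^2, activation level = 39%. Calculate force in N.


F = sigma * PCSA * activation
F = 24 * 30 * 0.39
F = 280.8 N


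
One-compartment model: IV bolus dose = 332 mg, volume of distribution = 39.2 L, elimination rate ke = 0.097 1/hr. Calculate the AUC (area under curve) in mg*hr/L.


C0 = Dose/Vd = 332/39.2 = 8.46939 mg/L
AUC = C0/ke = 8.46939/0.097
AUC = 87.31 mg*hr/L


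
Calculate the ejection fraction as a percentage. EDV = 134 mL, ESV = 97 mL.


SV = EDV - ESV = 134 - 97 = 37 mL
EF = SV/EDV * 100 = 37/134 * 100
EF = 27.61%


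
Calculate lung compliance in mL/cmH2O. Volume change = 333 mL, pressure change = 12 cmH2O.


C = dV / dP
C = 333 / 12
C = 27.75 mL/cmH2O


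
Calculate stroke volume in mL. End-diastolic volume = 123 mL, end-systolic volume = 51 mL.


SV = EDV - ESV
SV = 123 - 51
SV = 72 mL


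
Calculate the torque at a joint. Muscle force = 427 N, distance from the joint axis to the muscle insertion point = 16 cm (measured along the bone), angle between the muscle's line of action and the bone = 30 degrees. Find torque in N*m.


Torque = F * d * sin(theta)   (moment arm = d*sin(theta))
d = 16 cm = 0.16 m
Torque = 427 * 0.16 * sin(30)
Torque = 34.16 N*m


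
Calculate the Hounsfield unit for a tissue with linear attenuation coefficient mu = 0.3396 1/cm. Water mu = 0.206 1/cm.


HU = ((mu_tissue - mu_water) / mu_water) * 1000
HU = ((0.3396 - 0.206) / 0.206) * 1000
HU = 648.5


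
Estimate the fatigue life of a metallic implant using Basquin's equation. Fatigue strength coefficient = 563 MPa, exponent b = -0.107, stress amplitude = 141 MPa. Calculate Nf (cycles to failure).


sigma_a = sigma_f' * (2Nf)^b
2Nf = (sigma_a/sigma_f')^(1/b)
2Nf = (141/563)^(1/-0.107)
2Nf = 416414.65
Nf = 2.082e+05


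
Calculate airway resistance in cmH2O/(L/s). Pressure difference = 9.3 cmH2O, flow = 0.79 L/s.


R = dP / flow
R = 9.3 / 0.79
R = 11.77 cmH2O/(L/s)


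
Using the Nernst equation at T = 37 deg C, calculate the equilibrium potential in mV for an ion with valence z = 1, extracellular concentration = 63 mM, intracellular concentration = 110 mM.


E = (RT/(zF)) * ln(C_out/C_in)
T = 37 + 273.15 = 310.15 K
E = (8.314 * 310.15 / (1 * 96485)) * ln(63/110)
E = -14.9 mV


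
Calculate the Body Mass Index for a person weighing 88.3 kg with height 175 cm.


BMI = weight / height^2
height = 175 cm = 1.75 m
BMI = 88.3 / 1.75^2
BMI = 28.83 kg/m^2


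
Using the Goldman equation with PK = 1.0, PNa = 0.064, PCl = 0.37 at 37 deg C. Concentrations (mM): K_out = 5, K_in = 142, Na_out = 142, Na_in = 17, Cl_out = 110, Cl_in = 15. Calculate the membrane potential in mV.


Vm = (RT/F)*ln((PK*Ko + PNa*Nao + PCl*Cli)/(PK*Ki + PNa*Nai + PCl*Clo))
Numer = 19.638, Denom = 183.788
Vm = -59.77 mV


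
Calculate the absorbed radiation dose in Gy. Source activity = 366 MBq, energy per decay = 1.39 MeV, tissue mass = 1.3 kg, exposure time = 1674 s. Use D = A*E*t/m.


A = 366 MBq = 3.6600e+08 Bq
E = 1.39 MeV = 2.22678e-13 J
D = A*E*t/m = 3.6600e+08*2.22678e-13*1674/1.3
D = 0.1049 Gy


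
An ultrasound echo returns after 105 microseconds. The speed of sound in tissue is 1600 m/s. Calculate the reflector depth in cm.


depth = c * t / 2
t = 105 us = 1.0500e-04 s
depth = 1600 * 1.0500e-04 / 2
depth = 0.084 m = 8.4 cm


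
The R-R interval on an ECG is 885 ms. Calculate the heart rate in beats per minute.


HR = 60 / RR_interval(s)
RR = 885 ms = 0.885 s
HR = 60 / 0.885 = 67.8 bpm


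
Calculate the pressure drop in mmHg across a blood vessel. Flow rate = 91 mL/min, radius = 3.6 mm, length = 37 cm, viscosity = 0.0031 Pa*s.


dP = 8*mu*L*Q / (pi*r^4)
Q = 91 mL/min = 1.51667e-06 m^3/s
dP = 26.3745 Pa = 26.3745 / 133.322 mmHg = 0.1978 mmHg


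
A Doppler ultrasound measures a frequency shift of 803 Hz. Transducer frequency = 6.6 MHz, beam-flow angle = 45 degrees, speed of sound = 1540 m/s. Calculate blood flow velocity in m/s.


v = fd * c / (2 * f0 * cos(theta))
v = 803 * 1540 / (2 * 6.6000e+06 * cos(45))
v = 0.1325 m/s


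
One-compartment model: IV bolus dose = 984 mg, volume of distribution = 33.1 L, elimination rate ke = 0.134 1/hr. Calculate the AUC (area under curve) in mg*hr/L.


C0 = Dose/Vd = 984/33.1 = 29.7281 mg/L
AUC = C0/ke = 29.7281/0.134
AUC = 221.9 mg*hr/L


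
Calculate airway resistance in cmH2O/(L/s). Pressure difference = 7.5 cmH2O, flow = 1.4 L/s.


R = dP / flow
R = 7.5 / 1.4
R = 5.357 cmH2O/(L/s)


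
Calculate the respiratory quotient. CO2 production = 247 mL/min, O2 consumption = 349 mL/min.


RQ = VCO2 / VO2
RQ = 247 / 349
RQ = 0.7077


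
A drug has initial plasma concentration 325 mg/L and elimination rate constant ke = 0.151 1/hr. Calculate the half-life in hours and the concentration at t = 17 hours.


t_half = ln(2) / ke = 0.693147 / 0.151 = 4.59 hr
C(t) = C0 * exp(-ke*t) = 325 * exp(-0.151*17)
C(17) = 24.95 mg/L


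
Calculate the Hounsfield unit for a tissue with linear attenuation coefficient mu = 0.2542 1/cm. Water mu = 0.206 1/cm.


HU = ((mu_tissue - mu_water) / mu_water) * 1000
HU = ((0.2542 - 0.206) / 0.206) * 1000
HU = 234


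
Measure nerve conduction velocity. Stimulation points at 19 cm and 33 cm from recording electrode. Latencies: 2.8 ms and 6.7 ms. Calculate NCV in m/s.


Distance = (33 - 19) / 100 = 0.14 m
dt = (6.7 - 2.8) / 1000 = 0.0039 s
NCV = dist / dt = 35.9 m/s


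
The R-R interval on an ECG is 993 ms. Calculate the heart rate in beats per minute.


HR = 60 / RR_interval(s)
RR = 993 ms = 0.993 s
HR = 60 / 0.993 = 60.42 bpm


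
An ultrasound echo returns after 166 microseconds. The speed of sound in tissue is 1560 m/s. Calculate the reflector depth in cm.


depth = c * t / 2
t = 166 us = 1.6600e-04 s
depth = 1560 * 1.6600e-04 / 2
depth = 0.12948 m = 12.948 cm


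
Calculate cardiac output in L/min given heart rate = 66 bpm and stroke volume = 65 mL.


CO = HR * SV
CO = 66 * 65 / 1000
CO = 4.29 L/min


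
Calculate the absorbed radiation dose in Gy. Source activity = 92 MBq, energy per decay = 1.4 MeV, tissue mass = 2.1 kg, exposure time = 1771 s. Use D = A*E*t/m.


A = 92 MBq = 9.2000e+07 Bq
E = 1.4 MeV = 2.2428e-13 J
D = A*E*t/m = 9.2000e+07*2.2428e-13*1771/2.1
D = 0.0174 Gy


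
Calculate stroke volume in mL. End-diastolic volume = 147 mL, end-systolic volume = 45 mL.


SV = EDV - ESV
SV = 147 - 45
SV = 102 mL


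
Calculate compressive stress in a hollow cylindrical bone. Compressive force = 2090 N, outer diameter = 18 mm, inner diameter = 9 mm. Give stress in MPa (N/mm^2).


A = pi*(r_o^2 - r_i^2)
r_o = 9 mm, r_i = 4.5 mm
A = 190.852 mm^2
sigma = F/A = 2090 / 190.852
sigma = 10.95 MPa


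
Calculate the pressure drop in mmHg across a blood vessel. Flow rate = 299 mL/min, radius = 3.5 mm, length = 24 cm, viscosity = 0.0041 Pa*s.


dP = 8*mu*L*Q / (pi*r^4)
Q = 299 mL/min = 4.98333e-06 m^3/s
dP = 83.2114 Pa = 83.2114 / 133.322 mmHg = 0.6241 mmHg


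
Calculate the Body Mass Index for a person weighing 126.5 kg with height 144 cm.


BMI = weight / height^2
height = 144 cm = 1.44 m
BMI = 126.5 / 1.44^2
BMI = 61.01 kg/m^2


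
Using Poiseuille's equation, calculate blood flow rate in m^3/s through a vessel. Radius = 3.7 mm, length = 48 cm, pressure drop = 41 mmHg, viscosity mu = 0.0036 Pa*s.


Q = pi*r^4*dP / (8*mu*L)
r = 0.0037 m, L = 0.48 m
dP = 41 mmHg = 5466.202 Pa
Q = 2.3281e-04 m^3/s


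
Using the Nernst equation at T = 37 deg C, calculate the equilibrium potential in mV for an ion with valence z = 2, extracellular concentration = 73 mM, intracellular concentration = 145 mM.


E = (RT/(zF)) * ln(C_out/C_in)
T = 37 + 273.15 = 310.15 K
E = (8.314 * 310.15 / (2 * 96485)) * ln(73/145)
E = -9.17 mV


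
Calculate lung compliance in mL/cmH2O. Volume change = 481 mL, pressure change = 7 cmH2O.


C = dV / dP
C = 481 / 7
C = 68.71 mL/cmH2O


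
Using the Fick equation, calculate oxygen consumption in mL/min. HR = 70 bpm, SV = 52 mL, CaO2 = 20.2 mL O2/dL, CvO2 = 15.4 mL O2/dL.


CO = HR*SV = 70*52/1000 = 3.64 L/min
a-v O2 diff = 20.2 - 15.4 = 4.8 mL/dL
VO2 = CO * (CaO2-CvO2) * 10 dL/L
VO2 = 3.64 * 4.8 * 10
VO2 = 174.7 mL/min


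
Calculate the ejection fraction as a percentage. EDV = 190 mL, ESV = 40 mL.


SV = EDV - ESV = 190 - 40 = 150 mL
EF = SV/EDV * 100 = 150/190 * 100
EF = 78.95%


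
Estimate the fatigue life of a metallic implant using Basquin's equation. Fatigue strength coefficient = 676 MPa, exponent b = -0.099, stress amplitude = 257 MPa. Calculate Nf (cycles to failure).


sigma_a = sigma_f' * (2Nf)^b
2Nf = (sigma_a/sigma_f')^(1/b)
2Nf = (257/676)^(1/-0.099)
2Nf = 17480.801
Nf = 8740


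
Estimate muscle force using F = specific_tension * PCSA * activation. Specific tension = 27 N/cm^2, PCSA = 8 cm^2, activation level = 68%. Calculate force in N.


F = sigma * PCSA * activation
F = 27 * 8 * 0.68
F = 146.9 N


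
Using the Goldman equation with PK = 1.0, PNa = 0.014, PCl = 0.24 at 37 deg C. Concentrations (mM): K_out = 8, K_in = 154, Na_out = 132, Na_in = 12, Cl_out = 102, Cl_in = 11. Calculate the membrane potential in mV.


Vm = (RT/F)*ln((PK*Ko + PNa*Nao + PCl*Cli)/(PK*Ki + PNa*Nai + PCl*Clo))
Numer = 12.488, Denom = 178.648
Vm = -71.11 mV


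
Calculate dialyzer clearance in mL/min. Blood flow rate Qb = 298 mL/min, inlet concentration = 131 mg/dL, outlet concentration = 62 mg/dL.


K = Qb * (Cb_in - Cb_out) / Cb_in
K = 298 * (131 - 62) / 131
K = 157 mL/min


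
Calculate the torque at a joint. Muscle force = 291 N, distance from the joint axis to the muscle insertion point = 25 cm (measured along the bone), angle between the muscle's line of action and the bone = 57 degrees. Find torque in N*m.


Torque = F * d * sin(theta)   (moment arm = d*sin(theta))
d = 25 cm = 0.25 m
Torque = 291 * 0.25 * sin(57)
Torque = 61.01 N*m


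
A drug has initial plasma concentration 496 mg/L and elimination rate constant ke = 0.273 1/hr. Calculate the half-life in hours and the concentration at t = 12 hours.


t_half = ln(2) / ke = 0.693147 / 0.273 = 2.539 hr
C(t) = C0 * exp(-ke*t) = 496 * exp(-0.273*12)
C(12) = 18.74 mg/L


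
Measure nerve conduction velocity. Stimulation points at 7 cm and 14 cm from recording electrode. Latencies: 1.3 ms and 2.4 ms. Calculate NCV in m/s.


Distance = (14 - 7) / 100 = 0.07 m
dt = (2.4 - 1.3) / 1000 = 0.0011 s
NCV = dist / dt = 63.64 m/s


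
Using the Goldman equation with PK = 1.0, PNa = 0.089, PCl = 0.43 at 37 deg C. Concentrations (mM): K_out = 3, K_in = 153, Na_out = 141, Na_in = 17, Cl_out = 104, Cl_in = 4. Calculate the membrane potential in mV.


Vm = (RT/F)*ln((PK*Ko + PNa*Nao + PCl*Cli)/(PK*Ki + PNa*Nai + PCl*Clo))
Numer = 17.269, Denom = 199.233
Vm = -65.36 mV


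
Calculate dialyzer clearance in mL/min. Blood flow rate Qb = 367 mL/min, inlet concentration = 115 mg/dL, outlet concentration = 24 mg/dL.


K = Qb * (Cb_in - Cb_out) / Cb_in
K = 367 * (115 - 24) / 115
K = 290.4 mL/min


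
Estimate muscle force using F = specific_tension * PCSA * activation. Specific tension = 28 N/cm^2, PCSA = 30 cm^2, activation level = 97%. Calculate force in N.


F = sigma * PCSA * activation
F = 28 * 30 * 0.97
F = 814.8 N


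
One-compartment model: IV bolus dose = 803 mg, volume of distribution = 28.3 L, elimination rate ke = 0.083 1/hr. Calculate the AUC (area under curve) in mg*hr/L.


C0 = Dose/Vd = 803/28.3 = 28.3746 mg/L
AUC = C0/ke = 28.3746/0.083
AUC = 341.9 mg*hr/L


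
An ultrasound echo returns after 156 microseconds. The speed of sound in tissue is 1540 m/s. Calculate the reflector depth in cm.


depth = c * t / 2
t = 156 us = 1.5600e-04 s
depth = 1540 * 1.5600e-04 / 2
depth = 0.12012 m = 12.012 cm


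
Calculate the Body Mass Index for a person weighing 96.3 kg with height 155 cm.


BMI = weight / height^2
height = 155 cm = 1.55 m
BMI = 96.3 / 1.55^2
BMI = 40.08 kg/m^2


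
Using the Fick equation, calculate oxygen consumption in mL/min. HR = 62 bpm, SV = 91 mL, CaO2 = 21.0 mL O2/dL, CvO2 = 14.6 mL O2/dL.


CO = HR*SV = 62*91/1000 = 5.642 L/min
a-v O2 diff = 21.0 - 14.6 = 6.4 mL/dL
VO2 = CO * (CaO2-CvO2) * 10 dL/L
VO2 = 5.642 * 6.4 * 10
VO2 = 361.1 mL/min


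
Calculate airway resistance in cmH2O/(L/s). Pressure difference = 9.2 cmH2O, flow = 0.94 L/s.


R = dP / flow
R = 9.2 / 0.94
R = 9.787 cmH2O/(L/s)


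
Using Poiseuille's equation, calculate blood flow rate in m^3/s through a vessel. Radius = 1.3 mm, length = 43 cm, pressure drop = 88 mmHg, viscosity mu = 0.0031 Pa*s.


Q = pi*r^4*dP / (8*mu*L)
r = 0.0013 m, L = 0.43 m
dP = 88 mmHg = 11732.336 Pa
Q = 9.8716e-06 m^3/s


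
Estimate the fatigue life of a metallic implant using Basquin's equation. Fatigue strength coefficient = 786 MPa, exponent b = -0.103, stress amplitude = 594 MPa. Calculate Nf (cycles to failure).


sigma_a = sigma_f' * (2Nf)^b
2Nf = (sigma_a/sigma_f')^(1/b)
2Nf = (594/786)^(1/-0.103)
2Nf = 15.168164
Nf = 7.584


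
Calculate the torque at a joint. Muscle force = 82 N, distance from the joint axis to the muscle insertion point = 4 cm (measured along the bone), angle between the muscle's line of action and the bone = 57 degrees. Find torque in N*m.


Torque = F * d * sin(theta)   (moment arm = d*sin(theta))
d = 4 cm = 0.04 m
Torque = 82 * 0.04 * sin(57)
Torque = 2.751 N*m


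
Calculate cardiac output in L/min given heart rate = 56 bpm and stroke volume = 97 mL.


CO = HR * SV
CO = 56 * 97 / 1000
CO = 5.432 L/min


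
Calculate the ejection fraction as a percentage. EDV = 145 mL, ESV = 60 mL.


SV = EDV - ESV = 145 - 60 = 85 mL
EF = SV/EDV * 100 = 85/145 * 100
EF = 58.62%


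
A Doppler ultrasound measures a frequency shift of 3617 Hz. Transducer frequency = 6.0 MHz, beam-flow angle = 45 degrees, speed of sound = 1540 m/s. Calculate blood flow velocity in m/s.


v = fd * c / (2 * f0 * cos(theta))
v = 3617 * 1540 / (2 * 6.0000e+06 * cos(45))
v = 0.6565 m/s


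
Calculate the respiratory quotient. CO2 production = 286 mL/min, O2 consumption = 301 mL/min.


RQ = VCO2 / VO2
RQ = 286 / 301
RQ = 0.9502


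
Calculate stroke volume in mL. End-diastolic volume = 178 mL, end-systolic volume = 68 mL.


SV = EDV - ESV
SV = 178 - 68
SV = 110 mL


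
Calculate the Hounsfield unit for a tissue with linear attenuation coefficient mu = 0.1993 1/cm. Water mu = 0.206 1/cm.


HU = ((mu_tissue - mu_water) / mu_water) * 1000
HU = ((0.1993 - 0.206) / 0.206) * 1000
HU = -32.52


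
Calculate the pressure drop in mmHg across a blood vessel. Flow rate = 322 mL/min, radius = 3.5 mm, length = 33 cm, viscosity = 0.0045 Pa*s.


dP = 8*mu*L*Q / (pi*r^4)
Q = 322 mL/min = 5.36667e-06 m^3/s
dP = 135.238 Pa = 135.238 / 133.322 mmHg = 1.014 mmHg


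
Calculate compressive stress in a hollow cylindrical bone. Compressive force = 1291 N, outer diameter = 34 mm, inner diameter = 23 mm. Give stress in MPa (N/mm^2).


A = pi*(r_o^2 - r_i^2)
r_o = 17 mm, r_i = 11.5 mm
A = 492.445 mm^2
sigma = F/A = 1291 / 492.445
sigma = 2.622 MPa


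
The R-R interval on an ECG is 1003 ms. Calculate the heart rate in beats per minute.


HR = 60 / RR_interval(s)
RR = 1003 ms = 1.003 s
HR = 60 / 1.003 = 59.82 bpm


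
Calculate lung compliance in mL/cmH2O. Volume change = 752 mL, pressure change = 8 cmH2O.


C = dV / dP
C = 752 / 8
C = 94 mL/cmH2O


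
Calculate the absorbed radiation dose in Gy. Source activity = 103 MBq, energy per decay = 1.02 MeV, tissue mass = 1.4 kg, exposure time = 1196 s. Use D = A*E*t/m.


A = 103 MBq = 1.0300e+08 Bq
E = 1.02 MeV = 1.63404e-13 J
D = A*E*t/m = 1.0300e+08*1.63404e-13*1196/1.4
D = 0.01438 Gy


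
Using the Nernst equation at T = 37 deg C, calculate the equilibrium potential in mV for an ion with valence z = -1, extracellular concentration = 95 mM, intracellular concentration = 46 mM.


E = (RT/(zF)) * ln(C_out/C_in)
T = 37 + 273.15 = 310.15 K
E = (8.314 * 310.15 / (-1 * 96485)) * ln(95/46)
E = -19.38 mV


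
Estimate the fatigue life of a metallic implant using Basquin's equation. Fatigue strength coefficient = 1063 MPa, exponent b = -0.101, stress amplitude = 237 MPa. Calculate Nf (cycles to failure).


sigma_a = sigma_f' * (2Nf)^b
2Nf = (sigma_a/sigma_f')^(1/b)
2Nf = (237/1063)^(1/-0.101)
2Nf = 2839984.9
Nf = 1.4200e+06


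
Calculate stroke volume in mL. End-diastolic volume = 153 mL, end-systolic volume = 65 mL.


SV = EDV - ESV
SV = 153 - 65
SV = 88 mL


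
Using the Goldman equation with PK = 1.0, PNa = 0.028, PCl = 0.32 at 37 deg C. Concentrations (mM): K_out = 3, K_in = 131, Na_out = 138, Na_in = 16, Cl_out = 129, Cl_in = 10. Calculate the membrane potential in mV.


Vm = (RT/F)*ln((PK*Ko + PNa*Nao + PCl*Cli)/(PK*Ki + PNa*Nai + PCl*Clo))
Numer = 10.064, Denom = 172.728
Vm = -75.97 mV


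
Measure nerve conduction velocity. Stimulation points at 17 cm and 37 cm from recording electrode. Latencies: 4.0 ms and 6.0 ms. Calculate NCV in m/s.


Distance = (37 - 17) / 100 = 0.2 m
dt = (6.0 - 4.0) / 1000 = 0.002 s
NCV = dist / dt = 100 m/s


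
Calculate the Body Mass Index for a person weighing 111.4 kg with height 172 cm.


BMI = weight / height^2
height = 172 cm = 1.72 m
BMI = 111.4 / 1.72^2
BMI = 37.66 kg/m^2


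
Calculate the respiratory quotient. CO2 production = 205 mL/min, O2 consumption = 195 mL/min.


RQ = VCO2 / VO2
RQ = 205 / 195
RQ = 1.051


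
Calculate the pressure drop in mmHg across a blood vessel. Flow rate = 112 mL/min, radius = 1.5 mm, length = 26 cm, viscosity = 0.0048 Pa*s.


dP = 8*mu*L*Q / (pi*r^4)
Q = 112 mL/min = 1.86667e-06 m^3/s
dP = 1171.81 Pa = 1171.81 / 133.322 mmHg = 8.789 mmHg


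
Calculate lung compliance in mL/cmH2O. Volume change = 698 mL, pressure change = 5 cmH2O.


C = dV / dP
C = 698 / 5
C = 139.6 mL/cmH2O


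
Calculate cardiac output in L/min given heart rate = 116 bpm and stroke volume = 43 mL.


CO = HR * SV
CO = 116 * 43 / 1000
CO = 4.988 L/min


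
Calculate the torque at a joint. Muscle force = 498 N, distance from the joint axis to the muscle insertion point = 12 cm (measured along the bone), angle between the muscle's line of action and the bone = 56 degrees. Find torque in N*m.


Torque = F * d * sin(theta)   (moment arm = d*sin(theta))
d = 12 cm = 0.12 m
Torque = 498 * 0.12 * sin(56)
Torque = 49.54 N*m


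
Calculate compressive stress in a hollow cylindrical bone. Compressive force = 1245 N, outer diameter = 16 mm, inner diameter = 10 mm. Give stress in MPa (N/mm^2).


A = pi*(r_o^2 - r_i^2)
r_o = 8 mm, r_i = 5 mm
A = 122.522 mm^2
sigma = F/A = 1245 / 122.522
sigma = 10.16 MPa


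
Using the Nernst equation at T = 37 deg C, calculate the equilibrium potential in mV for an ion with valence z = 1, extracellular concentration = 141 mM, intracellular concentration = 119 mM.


E = (RT/(zF)) * ln(C_out/C_in)
T = 37 + 273.15 = 310.15 K
E = (8.314 * 310.15 / (1 * 96485)) * ln(141/119)
E = 4.534 mV


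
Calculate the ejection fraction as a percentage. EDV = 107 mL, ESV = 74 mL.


SV = EDV - ESV = 107 - 74 = 33 mL
EF = SV/EDV * 100 = 33/107 * 100
EF = 30.84%


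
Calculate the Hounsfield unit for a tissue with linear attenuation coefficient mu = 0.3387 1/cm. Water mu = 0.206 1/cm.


HU = ((mu_tissue - mu_water) / mu_water) * 1000
HU = ((0.3387 - 0.206) / 0.206) * 1000
HU = 644.2


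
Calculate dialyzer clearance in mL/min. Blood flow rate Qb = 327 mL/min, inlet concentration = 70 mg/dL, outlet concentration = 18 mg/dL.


K = Qb * (Cb_in - Cb_out) / Cb_in
K = 327 * (70 - 18) / 70
K = 242.9 mL/min


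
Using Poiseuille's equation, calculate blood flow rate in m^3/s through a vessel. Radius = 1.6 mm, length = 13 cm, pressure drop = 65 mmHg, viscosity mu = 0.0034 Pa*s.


Q = pi*r^4*dP / (8*mu*L)
r = 0.0016 m, L = 0.13 m
dP = 65 mmHg = 8665.93 Pa
Q = 5.0458e-05 m^3/s


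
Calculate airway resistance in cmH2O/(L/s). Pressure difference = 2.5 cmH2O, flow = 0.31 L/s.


R = dP / flow
R = 2.5 / 0.31
R = 8.065 cmH2O/(L/s)


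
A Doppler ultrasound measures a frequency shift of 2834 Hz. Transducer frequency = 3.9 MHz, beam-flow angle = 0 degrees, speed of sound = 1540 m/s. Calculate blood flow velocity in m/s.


v = fd * c / (2 * f0 * cos(theta))
v = 2834 * 1540 / (2 * 3.9000e+06 * cos(0))
v = 0.5595 m/s


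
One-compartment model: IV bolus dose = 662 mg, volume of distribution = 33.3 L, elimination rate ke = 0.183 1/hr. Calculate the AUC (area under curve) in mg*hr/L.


C0 = Dose/Vd = 662/33.3 = 19.8799 mg/L
AUC = C0/ke = 19.8799/0.183
AUC = 108.6 mg*hr/L


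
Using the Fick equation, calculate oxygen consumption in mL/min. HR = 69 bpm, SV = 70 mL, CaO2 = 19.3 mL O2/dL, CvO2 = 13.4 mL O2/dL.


CO = HR*SV = 69*70/1000 = 4.83 L/min
a-v O2 diff = 19.3 - 13.4 = 5.9 mL/dL
VO2 = CO * (CaO2-CvO2) * 10 dL/L
VO2 = 4.83 * 5.9 * 10
VO2 = 285 mL/min


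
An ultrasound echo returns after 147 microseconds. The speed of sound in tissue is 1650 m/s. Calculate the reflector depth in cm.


depth = c * t / 2
t = 147 us = 1.4700e-04 s
depth = 1650 * 1.4700e-04 / 2
depth = 0.121275 m = 12.1275 cm


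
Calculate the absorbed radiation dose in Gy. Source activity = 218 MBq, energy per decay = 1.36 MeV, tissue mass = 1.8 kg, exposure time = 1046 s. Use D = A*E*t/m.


A = 218 MBq = 2.1800e+08 Bq
E = 1.36 MeV = 2.17872e-13 J
D = A*E*t/m = 2.1800e+08*2.17872e-13*1046/1.8
D = 0.0276 Gy


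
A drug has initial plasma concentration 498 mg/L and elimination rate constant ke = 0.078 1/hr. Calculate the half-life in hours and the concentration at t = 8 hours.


t_half = ln(2) / ke = 0.693147 / 0.078 = 8.886 hr
C(t) = C0 * exp(-ke*t) = 498 * exp(-0.078*8)
C(8) = 266.8 mg/L


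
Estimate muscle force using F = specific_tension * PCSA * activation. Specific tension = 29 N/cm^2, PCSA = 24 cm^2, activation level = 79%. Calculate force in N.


F = sigma * PCSA * activation
F = 29 * 24 * 0.79
F = 549.8 N


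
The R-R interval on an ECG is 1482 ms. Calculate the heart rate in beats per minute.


HR = 60 / RR_interval(s)
RR = 1482 ms = 1.482 s
HR = 60 / 1.482 = 40.49 bpm


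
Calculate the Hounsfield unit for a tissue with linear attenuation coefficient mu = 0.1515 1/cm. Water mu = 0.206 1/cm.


HU = ((mu_tissue - mu_water) / mu_water) * 1000
HU = ((0.1515 - 0.206) / 0.206) * 1000
HU = -264.6


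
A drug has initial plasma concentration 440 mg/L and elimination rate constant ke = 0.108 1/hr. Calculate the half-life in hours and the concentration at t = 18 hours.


t_half = ln(2) / ke = 0.693147 / 0.108 = 6.418 hr
C(t) = C0 * exp(-ke*t) = 440 * exp(-0.108*18)
C(18) = 62.98 mg/L


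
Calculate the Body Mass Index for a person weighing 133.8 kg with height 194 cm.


BMI = weight / height^2
height = 194 cm = 1.94 m
BMI = 133.8 / 1.94^2
BMI = 35.55 kg/m^2


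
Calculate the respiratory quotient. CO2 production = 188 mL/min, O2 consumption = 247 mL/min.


RQ = VCO2 / VO2
RQ = 188 / 247
RQ = 0.7611


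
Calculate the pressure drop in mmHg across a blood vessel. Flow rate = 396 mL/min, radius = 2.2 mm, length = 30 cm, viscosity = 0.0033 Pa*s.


dP = 8*mu*L*Q / (pi*r^4)
Q = 396 mL/min = 6.6e-06 m^3/s
dP = 710.278 Pa = 710.278 / 133.322 mmHg = 5.328 mmHg


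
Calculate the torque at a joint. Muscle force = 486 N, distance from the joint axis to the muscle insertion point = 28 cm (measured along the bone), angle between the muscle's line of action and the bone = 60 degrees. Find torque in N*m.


Torque = F * d * sin(theta)   (moment arm = d*sin(theta))
d = 28 cm = 0.28 m
Torque = 486 * 0.28 * sin(60)
Torque = 117.8 N*m


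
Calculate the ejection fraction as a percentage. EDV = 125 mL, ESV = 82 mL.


SV = EDV - ESV = 125 - 82 = 43 mL
EF = SV/EDV * 100 = 43/125 * 100
EF = 34.4%


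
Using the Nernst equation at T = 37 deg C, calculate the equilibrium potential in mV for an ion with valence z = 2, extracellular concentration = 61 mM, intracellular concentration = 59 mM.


E = (RT/(zF)) * ln(C_out/C_in)
T = 37 + 273.15 = 310.15 K
E = (8.314 * 310.15 / (2 * 96485)) * ln(61/59)
E = 0.4455 mV


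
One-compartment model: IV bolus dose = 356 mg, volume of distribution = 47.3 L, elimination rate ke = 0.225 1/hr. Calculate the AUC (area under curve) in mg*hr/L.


C0 = Dose/Vd = 356/47.3 = 7.52643 mg/L
AUC = C0/ke = 7.52643/0.225
AUC = 33.45 mg*hr/L
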